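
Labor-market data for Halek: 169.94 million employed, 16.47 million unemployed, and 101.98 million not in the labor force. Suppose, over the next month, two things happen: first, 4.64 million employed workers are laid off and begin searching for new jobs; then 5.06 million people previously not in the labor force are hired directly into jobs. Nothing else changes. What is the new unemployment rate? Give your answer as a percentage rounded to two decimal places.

Initially, labor force = 169.94 + 16.47 = 186.41 million, so u = 16.47/186.41 = 8.84%.
After the first change, employed falls and unemployed rises by 4.64; labor force unchanged → E = 165.30, U = 21.11, labor force = 186.41 million.
After the second change, employed and labor force both rise by 5.06; unemployed unchanged → E = 170.36, U = 21.11, labor force = 191.47 million.
New unemployment rate = 21.11 / 191.47 = 11.03%.

New unemployment rate ≈ 11.03%.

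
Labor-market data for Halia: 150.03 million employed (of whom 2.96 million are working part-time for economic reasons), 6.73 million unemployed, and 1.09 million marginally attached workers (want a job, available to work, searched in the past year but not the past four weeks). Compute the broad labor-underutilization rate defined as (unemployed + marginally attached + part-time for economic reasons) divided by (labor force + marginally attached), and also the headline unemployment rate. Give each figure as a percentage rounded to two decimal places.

Broad underutilization rate ≈ 6.83%; headline unemployment rate ≈ 4.29%.

Labor force = 150.03 + 6.73 = 156.76 million.
Numerator = 6.73 + 1.09 + 2.96 = 10.78 million.
Denominator = 156.76 + 1.09 = 157.85 million.
Broad rate = 10.78 / 157.85 = 6.83%.
Headline unemployment rate = 6.73 / 156.76 = 4.29%.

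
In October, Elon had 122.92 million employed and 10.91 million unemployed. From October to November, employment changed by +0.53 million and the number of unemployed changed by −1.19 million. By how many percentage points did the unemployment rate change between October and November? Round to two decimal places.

October: labor force = 122.92 + 10.91 = 133.83; u = 10.91/133.83 = 8.15%.
November: labor force = 123.45 + 9.72 = 133.17; u = 9.72/133.17 = 7.30%.
Change = 7.30% − 8.15% = −0.85 pp.

The unemployment rate changed by −0.85 percentage points.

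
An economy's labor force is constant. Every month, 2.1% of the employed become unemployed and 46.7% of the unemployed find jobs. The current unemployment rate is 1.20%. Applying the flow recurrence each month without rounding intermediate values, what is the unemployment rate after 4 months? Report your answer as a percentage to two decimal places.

With a fixed labor force, u_{t+1} = u_t + s·(1−u_t) − f·u_t = u_t·(1−s−f) + s.
Here 1−s−f = 0.512 and s = 0.021.
u_1 = 0.012000 × 0.512 + 0.021 = 0.027144.
u_2 = 0.027144 × 0.512 + 0.021 = 0.034898.
u_3 = 0.034898 × 0.512 + 0.021 = 0.038868.
u_4 = 0.038868 × 0.512 + 0.021 = 0.040900.

Unemployment rate after four months ≈ 4.09%.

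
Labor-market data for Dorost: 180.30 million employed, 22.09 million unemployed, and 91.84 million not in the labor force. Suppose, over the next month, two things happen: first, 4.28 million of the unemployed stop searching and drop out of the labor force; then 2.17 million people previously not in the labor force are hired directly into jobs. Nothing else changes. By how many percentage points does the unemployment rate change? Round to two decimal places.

Initially, labor force = 180.30 + 22.09 = 202.39 million, so u = 22.09/202.39 = 10.91%.
After the first change, unemployed and labor force both fall by 4.28 → E = 180.30, U = 17.81, labor force = 198.11 million.
After the second change, employed and labor force both rise by 2.17; unemployed unchanged → E = 182.47, U = 17.81, labor force = 200.28 million.
New unemployment rate = 17.81 / 200.28 = 8.89%.
Change = 8.89% − 10.91% = −2.02 percentage points.

The unemployment rate changes by −2.02 percentage points.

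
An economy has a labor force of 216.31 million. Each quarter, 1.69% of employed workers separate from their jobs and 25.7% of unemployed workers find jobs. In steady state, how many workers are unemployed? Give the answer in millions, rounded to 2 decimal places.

Steady-state unemployment rate u* = s/(s+f) = 1.69/(1.69+25.7) = 0.061701.
Unemployed = u* × labor force = 0.061701 × 216.31 ≈ 13.35 million.

About 13.35 million are unemployed in steady state.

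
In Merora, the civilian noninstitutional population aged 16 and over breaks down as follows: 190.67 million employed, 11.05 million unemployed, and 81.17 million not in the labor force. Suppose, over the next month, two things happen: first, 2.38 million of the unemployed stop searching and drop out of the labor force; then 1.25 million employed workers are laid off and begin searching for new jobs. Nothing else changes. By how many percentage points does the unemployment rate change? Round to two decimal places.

Initially, labor force = 190.67 + 11.05 = 201.72 million, so u = 11.05/201.72 = 5.48%.
After the first change, unemployed and labor force both fall by 2.38 → E = 190.67, U = 8.67, labor force = 199.34 million.
After the second change, employed falls and unemployed rises by 1.25; labor force unchanged → E = 189.42, U = 9.92, labor force = 199.34 million.
New unemployment rate = 9.92 / 199.34 = 4.98%.
Change = 4.98% − 5.48% = −0.50 percentage points.

The unemployment rate changes by −0.50 percentage points.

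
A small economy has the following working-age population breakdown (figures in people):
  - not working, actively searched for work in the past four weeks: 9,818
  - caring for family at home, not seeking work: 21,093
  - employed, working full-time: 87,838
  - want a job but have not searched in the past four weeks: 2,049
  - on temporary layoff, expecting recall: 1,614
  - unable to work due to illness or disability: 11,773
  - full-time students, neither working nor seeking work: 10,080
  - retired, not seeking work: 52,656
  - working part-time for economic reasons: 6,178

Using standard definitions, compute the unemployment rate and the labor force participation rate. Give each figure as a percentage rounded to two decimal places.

Employed = 87,838 + 6,178 = 94,016 (anyone who worked, including part-time for economic reasons, counts as employed).
Unemployed = 9,818 + 1,614 = 11,432 (jobless and actively searching, or on temporary layoff).
Labor force = 94,016 + 11,432 = 105,448.
Not in labor force = 21,093 + 2,049 + 11,773 + 10,080 + 52,656 = 97,651 (those not working and not actively searching are outside the labor force — including those who want a job but have given up searching).
Civilian working-age population = 105,448 + 97,651 = 203,099.
Unemployment rate = 11,432 / 105,448 = 10.84%.
Labor force participation rate = 105,448 / 203,099 = 51.92%.

Unemployment rate ≈ 10.84%; labor force participation rate ≈ 51.92%.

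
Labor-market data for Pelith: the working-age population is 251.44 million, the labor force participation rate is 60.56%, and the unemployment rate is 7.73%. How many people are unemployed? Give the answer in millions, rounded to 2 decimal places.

About 11.77 million are unemployed.

Labor force = 0.6056 × 251.44 = 152.27 million.
Unemployed = 0.0773 × 152.27 ≈ 11.77 million.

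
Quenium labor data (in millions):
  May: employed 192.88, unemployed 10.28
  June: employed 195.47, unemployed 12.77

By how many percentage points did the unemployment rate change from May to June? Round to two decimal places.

May: labor force = 192.88 + 10.28 = 203.16; u = 10.28/203.16 = 5.06%.
June: labor force = 195.47 + 12.77 = 208.24; u = 12.77/208.24 = 6.13%.
Change = 6.13% − 5.06% = +1.07 pp.

The unemployment rate changed by +1.07 percentage points.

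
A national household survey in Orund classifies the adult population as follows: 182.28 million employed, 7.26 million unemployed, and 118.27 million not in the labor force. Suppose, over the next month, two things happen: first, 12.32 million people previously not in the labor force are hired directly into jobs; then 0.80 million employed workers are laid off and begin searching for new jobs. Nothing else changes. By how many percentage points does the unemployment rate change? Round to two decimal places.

Initially, labor force = 182.28 + 7.26 = 189.54 million, so u = 7.26/189.54 = 3.83%.
After the first change, employed and labor force both rise by 12.32; unemployed unchanged → E = 194.60, U = 7.26, labor force = 201.86 million.
After the second change, employed falls and unemployed rises by 0.80; labor force unchanged → E = 193.80, U = 8.06, labor force = 201.86 million.
New unemployment rate = 8.06 / 201.86 = 3.99%.
Change = 3.99% − 3.83% = +0.16 percentage points.

The unemployment rate changes by +0.16 percentage points.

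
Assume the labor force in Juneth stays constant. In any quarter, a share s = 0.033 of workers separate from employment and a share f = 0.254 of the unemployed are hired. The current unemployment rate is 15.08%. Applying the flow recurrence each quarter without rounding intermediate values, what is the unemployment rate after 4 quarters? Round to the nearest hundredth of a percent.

With a fixed labor force, u_{t+1} = u_t + s·(1−u_t) − f·u_t = u_t·(1−s−f) + s.
Here 1−s−f = 0.713 and s = 0.033.
u_1 = 0.150800 × 0.713 + 0.033 = 0.140520.
u_2 = 0.140520 × 0.713 + 0.033 = 0.133191.
u_3 = 0.133191 × 0.713 + 0.033 = 0.127965.
u_4 = 0.127965 × 0.713 + 0.033 = 0.124239.

Unemployment rate after four quarters ≈ 12.42%.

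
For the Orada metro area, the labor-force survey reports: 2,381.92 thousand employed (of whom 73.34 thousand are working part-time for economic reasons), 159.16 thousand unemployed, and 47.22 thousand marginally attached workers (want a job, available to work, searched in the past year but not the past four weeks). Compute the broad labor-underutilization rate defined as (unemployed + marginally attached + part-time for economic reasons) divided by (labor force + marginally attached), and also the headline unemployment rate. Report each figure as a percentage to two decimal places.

Labor force = 2,381.92 + 159.16 = 2,541.08 thousand.
Numerator = 159.16 + 47.22 + 73.34 = 279.72 thousand.
Denominator = 2,541.08 + 47.22 = 2,588.30 thousand.
Broad rate = 279.72 / 2,588.30 = 10.81%.
Headline unemployment rate = 159.16 / 2,541.08 = 6.26%.

Broad underutilization rate ≈ 10.81%; headline unemployment rate ≈ 6.26%.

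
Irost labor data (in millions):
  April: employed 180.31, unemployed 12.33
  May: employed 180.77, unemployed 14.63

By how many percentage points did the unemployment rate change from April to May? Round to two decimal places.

April: labor force = 180.31 + 12.33 = 192.64; u = 12.33/192.64 = 6.40%.
May: labor force = 180.77 + 14.63 = 195.40; u = 14.63/195.40 = 7.49%.
Change = 7.49% − 6.40% = +1.09 pp.

The unemployment rate changed by +1.09 percentage points.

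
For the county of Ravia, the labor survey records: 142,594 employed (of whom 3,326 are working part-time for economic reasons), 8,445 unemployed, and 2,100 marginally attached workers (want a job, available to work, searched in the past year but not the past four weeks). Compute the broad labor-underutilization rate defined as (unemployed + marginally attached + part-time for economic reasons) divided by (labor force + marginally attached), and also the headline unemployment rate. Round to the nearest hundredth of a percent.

Labor force = 142,594 + 8,445 = 151,039.
Numerator = 8,445 + 2,100 + 3,326 = 13,871.
Denominator = 151,039 + 2,100 = 153,139.
Broad rate = 13,871 / 153,139 = 9.06%.
Headline unemployment rate = 8,445 / 151,039 = 5.59%.

Broad underutilization rate ≈ 9.06%; headline unemployment rate ≈ 5.59%.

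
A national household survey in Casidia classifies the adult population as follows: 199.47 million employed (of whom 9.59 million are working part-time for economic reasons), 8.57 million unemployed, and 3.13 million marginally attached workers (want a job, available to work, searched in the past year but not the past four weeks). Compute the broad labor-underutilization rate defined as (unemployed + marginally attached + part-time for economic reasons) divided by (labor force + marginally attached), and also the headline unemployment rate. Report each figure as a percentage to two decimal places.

Broad underutilization rate ≈ 10.08%; headline unemployment rate ≈ 4.12%.

Labor force = 199.47 + 8.57 = 208.04 million.
Numerator = 8.57 + 3.13 + 9.59 = 21.29 million.
Denominator = 208.04 + 3.13 = 211.17 million.
Broad rate = 21.29 / 211.17 = 10.08%.
Headline unemployment rate = 8.57 / 208.04 = 4.12%.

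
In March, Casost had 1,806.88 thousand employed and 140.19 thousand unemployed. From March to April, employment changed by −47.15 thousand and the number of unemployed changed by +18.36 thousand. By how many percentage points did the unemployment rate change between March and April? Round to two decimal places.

The unemployment rate changed by +1.07 percentage points.

March: labor force = 1,806.88 + 140.19 = 1,947.07; u = 140.19/1,947.07 = 7.20%.
April: labor force = 1,759.73 + 158.55 = 1,918.28; u = 158.55/1,918.28 = 8.27%.
Change = 8.27% − 7.20% = +1.07 pp.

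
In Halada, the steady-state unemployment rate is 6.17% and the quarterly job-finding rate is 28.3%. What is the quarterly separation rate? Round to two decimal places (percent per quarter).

From u* = s/(s+f): s = u·f/(1−u).
s = 0.0617 × 28.3 / (1 − 0.0617) = 1.7461 / 0.9383 ≈ 1.86% per quarter.

Separation rate ≈ 1.86% per quarter.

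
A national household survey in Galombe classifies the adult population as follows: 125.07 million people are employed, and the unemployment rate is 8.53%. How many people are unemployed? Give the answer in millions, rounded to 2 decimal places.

Let U be the number unemployed. The labor force is E + U, and U/(E+U) = 0.0853.
So U = 0.0853 × 125.07 / (1 − 0.0853) = 10.6685 / 0.9147 ≈ 11.66 million.

About 11.66 million are unemployed.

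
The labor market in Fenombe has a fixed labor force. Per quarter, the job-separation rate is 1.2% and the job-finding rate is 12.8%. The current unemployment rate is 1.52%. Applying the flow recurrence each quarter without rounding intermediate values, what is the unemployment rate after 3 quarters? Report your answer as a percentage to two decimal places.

Unemployment rate after three quarters ≈ 4.09%.

With a fixed labor force, u_{t+1} = u_t + s·(1−u_t) − f·u_t = u_t·(1−s−f) + s.
Here 1−s−f = 0.860 and s = 0.012.
u_1 = 0.015200 × 0.860 + 0.012 = 0.025072.
u_2 = 0.025072 × 0.860 + 0.012 = 0.033562.
u_3 = 0.033562 × 0.860 + 0.012 = 0.040863.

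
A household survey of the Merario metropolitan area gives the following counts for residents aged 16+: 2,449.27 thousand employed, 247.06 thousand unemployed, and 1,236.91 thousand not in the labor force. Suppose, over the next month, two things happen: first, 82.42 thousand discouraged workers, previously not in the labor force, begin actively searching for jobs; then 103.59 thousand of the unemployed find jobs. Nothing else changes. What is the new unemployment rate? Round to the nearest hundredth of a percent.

New unemployment rate ≈ 8.13%.

Initially, labor force = 2,449.27 + 247.06 = 2,696.33 thousand, so u = 247.06/2,696.33 = 9.16%.
After the first change, unemployed and labor force both rise by 82.42 → E = 2,449.27, U = 329.48, labor force = 2,778.75 thousand.
After the second change, unemployed falls and employed rises by 103.59; labor force unchanged → E = 2,552.86, U = 225.89, labor force = 2,778.75 thousand.
New unemployment rate = 225.89 / 2,778.75 = 8.13%.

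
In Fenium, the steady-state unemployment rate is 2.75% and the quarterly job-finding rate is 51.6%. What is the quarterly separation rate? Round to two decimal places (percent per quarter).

From u* = s/(s+f): s = u·f/(1−u).
s = 0.0275 × 51.6 / (1 − 0.0275) = 1.4190 / 0.9725 ≈ 1.46% per quarter.

Separation rate ≈ 1.46% per quarter.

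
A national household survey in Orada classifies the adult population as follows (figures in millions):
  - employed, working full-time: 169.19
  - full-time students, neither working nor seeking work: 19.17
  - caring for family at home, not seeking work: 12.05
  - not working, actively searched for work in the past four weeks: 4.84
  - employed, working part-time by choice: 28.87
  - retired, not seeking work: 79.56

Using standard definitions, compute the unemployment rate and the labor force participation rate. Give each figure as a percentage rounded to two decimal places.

Unemployment rate ≈ 2.39%; labor force participation rate ≈ 64.68%.

Employed = 169.19 + 28.87 = 198.06 million.
Unemployed = 4.84 million.
Labor force = 198.06 + 4.84 = 202.90 million.
Not in labor force = 19.17 + 12.05 + 79.56 = 110.78 million (those not working and not actively searching are outside the labor force).
Civilian working-age population = 202.90 + 110.78 = 313.68 million.
Unemployment rate = 4.84 / 202.90 = 2.39%.
Labor force participation rate = 202.90 / 313.68 = 64.68%.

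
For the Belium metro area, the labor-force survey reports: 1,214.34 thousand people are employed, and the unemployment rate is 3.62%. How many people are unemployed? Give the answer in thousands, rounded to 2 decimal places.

About 45.61 thousand are unemployed.

Let U be the number unemployed. The labor force is E + U, and U/(E+U) = 0.0362.
So U = 0.0362 × 1,214.34 / (1 − 0.0362) = 43.9591 / 0.9638 ≈ 45.61 thousand.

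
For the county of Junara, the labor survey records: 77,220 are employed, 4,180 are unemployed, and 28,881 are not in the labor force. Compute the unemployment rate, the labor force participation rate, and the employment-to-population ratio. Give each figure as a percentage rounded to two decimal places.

Labor force = employed + unemployed = 77,220 + 4,180 = 81,400.
Working-age population = 81,400 + 28,881 = 110,281.
Unemployment rate = 4,180 / 81,400 = 5.14%.
Labor force participation rate = 81,400 / 110,281 = 73.81%.
Employment-population ratio = 77,220 / 110,281 = 70.02%.

Unemployment rate ≈ 5.14%; labor force participation rate ≈ 73.81%; employment-population ratio ≈ 70.02%.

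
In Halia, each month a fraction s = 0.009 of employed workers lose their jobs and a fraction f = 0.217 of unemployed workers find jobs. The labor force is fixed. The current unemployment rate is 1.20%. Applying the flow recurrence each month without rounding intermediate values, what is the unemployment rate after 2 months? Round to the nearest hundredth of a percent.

With a fixed labor force, u_{t+1} = u_t + s·(1−u_t) − f·u_t = u_t·(1−s−f) + s.
Here 1−s−f = 0.774 and s = 0.009.
u_1 = 0.012000 × 0.774 + 0.009 = 0.018288.
u_2 = 0.018288 × 0.774 + 0.009 = 0.023155.

Unemployment rate after two months ≈ 2.32%.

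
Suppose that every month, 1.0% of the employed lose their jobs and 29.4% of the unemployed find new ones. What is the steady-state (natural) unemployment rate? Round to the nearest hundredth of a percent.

At steady state the flows balance: s·E = f·U, so U/(E+U) = s/(s+f).
u* = 1.0 / (1.0 + 29.4) = 1.0 / 30.40 = 3.29%.

Steady-state unemployment rate ≈ 3.29%.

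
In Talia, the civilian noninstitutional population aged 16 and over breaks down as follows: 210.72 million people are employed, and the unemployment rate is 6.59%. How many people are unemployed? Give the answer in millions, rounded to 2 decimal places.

Let U be the number unemployed. The labor force is E + U, and U/(E+U) = 0.0659.
So U = 0.0659 × 210.72 / (1 − 0.0659) = 13.8864 / 0.9341 ≈ 14.87 million.

About 14.87 million are unemployed.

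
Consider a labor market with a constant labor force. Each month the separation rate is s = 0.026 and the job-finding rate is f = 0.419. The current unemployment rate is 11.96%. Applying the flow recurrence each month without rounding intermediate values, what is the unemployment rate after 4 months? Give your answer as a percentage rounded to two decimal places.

With a fixed labor force, u_{t+1} = u_t + s·(1−u_t) − f·u_t = u_t·(1−s−f) + s.
Here 1−s−f = 0.555 and s = 0.026.
u_1 = 0.119600 × 0.555 + 0.026 = 0.092378.
u_2 = 0.092378 × 0.555 + 0.026 = 0.077270.
u_3 = 0.077270 × 0.555 + 0.026 = 0.068885.
u_4 = 0.068885 × 0.555 + 0.026 = 0.064231.

Unemployment rate after four months ≈ 6.42%.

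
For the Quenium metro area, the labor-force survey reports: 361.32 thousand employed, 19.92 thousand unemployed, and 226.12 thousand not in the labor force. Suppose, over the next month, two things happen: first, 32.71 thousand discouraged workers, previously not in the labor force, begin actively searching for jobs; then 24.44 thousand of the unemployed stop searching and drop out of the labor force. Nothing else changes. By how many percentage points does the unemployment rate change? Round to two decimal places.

The unemployment rate changes by +2.01 percentage points.

Initially, labor force = 361.32 + 19.92 = 381.24 thousand, so u = 19.92/381.24 = 5.23%.
After the first change, unemployed and labor force both rise by 32.71 → E = 361.32, U = 52.63, labor force = 413.95 thousand.
After the second change, unemployed and labor force both fall by 24.44 → E = 361.32, U = 28.19, labor force = 389.51 thousand.
New unemployment rate = 28.19 / 389.51 = 7.24%.
Change = 7.24% − 5.23% = +2.01 percentage points.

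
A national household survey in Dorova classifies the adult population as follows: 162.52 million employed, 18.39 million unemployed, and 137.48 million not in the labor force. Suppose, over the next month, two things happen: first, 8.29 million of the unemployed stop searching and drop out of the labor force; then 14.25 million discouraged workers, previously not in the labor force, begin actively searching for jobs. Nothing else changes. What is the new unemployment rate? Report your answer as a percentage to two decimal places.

New unemployment rate ≈ 13.03%.

Initially, labor force = 162.52 + 18.39 = 180.91 million, so u = 18.39/180.91 = 10.17%.
After the first change, unemployed and labor force both fall by 8.29 → E = 162.52, U = 10.10, labor force = 172.62 million.
After the second change, unemployed and labor force both rise by 14.25 → E = 162.52, U = 24.35, labor force = 186.87 million.
New unemployment rate = 24.35 / 186.87 = 13.03%.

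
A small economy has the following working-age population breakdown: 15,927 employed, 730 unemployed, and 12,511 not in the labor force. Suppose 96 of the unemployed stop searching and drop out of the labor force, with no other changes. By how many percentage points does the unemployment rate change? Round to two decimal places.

The unemployment rate changes by −0.55 percentage points.

Initially, labor force = 15,927 + 730 = 16,657, so u = 730/16,657 = 4.38%.
After the change, unemployed and labor force both fall by 96 → E = 15,927, U = 634, labor force = 16,561.
New unemployment rate = 634 / 16,561 = 3.83%.
Change = 3.83% − 4.38% = −0.55 percentage points.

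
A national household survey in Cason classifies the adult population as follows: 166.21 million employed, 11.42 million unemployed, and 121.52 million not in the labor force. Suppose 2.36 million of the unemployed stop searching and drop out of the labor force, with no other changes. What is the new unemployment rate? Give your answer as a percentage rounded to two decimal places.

New unemployment rate ≈ 5.17%.

Initially, labor force = 166.21 + 11.42 = 177.63 million, so u = 11.42/177.63 = 6.43%.
After the change, unemployed and labor force both fall by 2.36 → E = 166.21, U = 9.06, labor force = 175.27 million.
New unemployment rate = 9.06 / 175.27 = 5.17%.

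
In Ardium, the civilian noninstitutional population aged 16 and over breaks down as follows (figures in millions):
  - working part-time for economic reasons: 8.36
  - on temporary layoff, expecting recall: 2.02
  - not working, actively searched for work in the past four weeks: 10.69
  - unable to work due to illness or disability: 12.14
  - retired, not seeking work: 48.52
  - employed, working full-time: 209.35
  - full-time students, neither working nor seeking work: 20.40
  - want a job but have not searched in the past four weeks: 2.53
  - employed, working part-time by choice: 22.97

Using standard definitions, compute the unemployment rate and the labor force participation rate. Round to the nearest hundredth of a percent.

Employed = 8.36 + 209.35 + 22.97 = 240.68 million (anyone who worked, including part-time for economic reasons, counts as employed).
Unemployed = 2.02 + 10.69 = 12.71 million (jobless and actively searching, or on temporary layoff).
Labor force = 240.68 + 12.71 = 253.39 million.
Not in labor force = 12.14 + 48.52 + 20.40 + 2.53 = 83.59 million (those not working and not actively searching are outside the labor force — including those who want a job but have given up searching).
Civilian working-age population = 253.39 + 83.59 = 336.98 million.
Unemployment rate = 12.71 / 253.39 = 5.02%.
Labor force participation rate = 253.39 / 336.98 = 75.19%.

Unemployment rate ≈ 5.02%; labor force participation rate ≈ 75.19%.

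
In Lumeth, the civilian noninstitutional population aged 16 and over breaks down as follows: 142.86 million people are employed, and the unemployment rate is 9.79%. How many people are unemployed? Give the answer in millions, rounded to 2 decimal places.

About 15.50 million are unemployed.

Let U be the number unemployed. The labor force is E + U, and U/(E+U) = 0.0979.
So U = 0.0979 × 142.86 / (1 − 0.0979) = 13.9860 / 0.9021 ≈ 15.50 million.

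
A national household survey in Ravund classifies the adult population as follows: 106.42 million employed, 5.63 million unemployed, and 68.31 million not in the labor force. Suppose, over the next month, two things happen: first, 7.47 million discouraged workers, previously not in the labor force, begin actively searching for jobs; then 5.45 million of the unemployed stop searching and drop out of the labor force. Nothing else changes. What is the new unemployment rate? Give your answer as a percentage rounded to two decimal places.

New unemployment rate ≈ 6.71%.

Initially, labor force = 106.42 + 5.63 = 112.05 million, so u = 5.63/112.05 = 5.02%.
After the first change, unemployed and labor force both rise by 7.47 → E = 106.42, U = 13.10, labor force = 119.52 million.
After the second change, unemployed and labor force both fall by 5.45 → E = 106.42, U = 7.65, labor force = 114.07 million.
New unemployment rate = 7.65 / 114.07 = 6.71%.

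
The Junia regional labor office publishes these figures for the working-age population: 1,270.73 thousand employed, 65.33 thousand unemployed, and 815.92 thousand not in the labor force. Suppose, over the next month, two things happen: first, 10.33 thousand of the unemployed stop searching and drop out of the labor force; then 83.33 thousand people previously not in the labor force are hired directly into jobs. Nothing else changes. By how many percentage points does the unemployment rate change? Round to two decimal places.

The unemployment rate changes by −0.99 percentage points.

Initially, labor force = 1,270.73 + 65.33 = 1,336.06 thousand, so u = 65.33/1,336.06 = 4.89%.
After the first change, unemployed and labor force both fall by 10.33 → E = 1,270.73, U = 55.00, labor force = 1,325.73 thousand.
After the second change, employed and labor force both rise by 83.33; unemployed unchanged → E = 1,354.06, U = 55.00, labor force = 1,409.06 thousand.
New unemployment rate = 55.00 / 1,409.06 = 3.90%.
Change = 3.90% − 4.89% = −0.99 percentage points.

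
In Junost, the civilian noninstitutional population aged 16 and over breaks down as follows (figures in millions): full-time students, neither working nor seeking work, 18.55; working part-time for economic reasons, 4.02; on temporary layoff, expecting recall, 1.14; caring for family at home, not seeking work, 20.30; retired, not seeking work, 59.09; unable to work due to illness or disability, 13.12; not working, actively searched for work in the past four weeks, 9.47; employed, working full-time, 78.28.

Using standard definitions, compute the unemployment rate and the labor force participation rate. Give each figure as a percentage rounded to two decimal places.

Employed = 4.02 + 78.28 = 82.30 million (anyone who worked, including part-time for economic reasons, counts as employed).
Unemployed = 1.14 + 9.47 = 10.61 million (jobless and actively searching, or on temporary layoff).
Labor force = 82.30 + 10.61 = 92.91 million.
Not in labor force = 18.55 + 20.30 + 59.09 + 13.12 = 111.06 million (those not working and not actively searching are outside the labor force).
Civilian working-age population = 92.91 + 111.06 = 203.97 million.
Unemployment rate = 10.61 / 92.91 = 11.42%.
Labor force participation rate = 92.91 / 203.97 = 45.55%.

Unemployment rate ≈ 11.42%; labor force participation rate ≈ 45.55%.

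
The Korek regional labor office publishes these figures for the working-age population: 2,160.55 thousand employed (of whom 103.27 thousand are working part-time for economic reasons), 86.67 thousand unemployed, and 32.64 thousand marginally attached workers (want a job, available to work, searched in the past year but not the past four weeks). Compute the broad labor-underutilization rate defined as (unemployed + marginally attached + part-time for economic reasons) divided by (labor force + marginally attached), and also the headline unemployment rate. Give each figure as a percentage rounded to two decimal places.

Labor force = 2,160.55 + 86.67 = 2,247.22 thousand.
Numerator = 86.67 + 32.64 + 103.27 = 222.58 thousand.
Denominator = 2,247.22 + 32.64 = 2,279.86 thousand.
Broad rate = 222.58 / 2,279.86 = 9.76%.
Headline unemployment rate = 86.67 / 2,247.22 = 3.86%.

Broad underutilization rate ≈ 9.76%; headline unemployment rate ≈ 3.86%.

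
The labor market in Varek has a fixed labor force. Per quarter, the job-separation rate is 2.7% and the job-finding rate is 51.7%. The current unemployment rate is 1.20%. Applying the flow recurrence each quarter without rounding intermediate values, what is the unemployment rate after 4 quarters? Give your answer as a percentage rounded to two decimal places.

Unemployment rate after four quarters ≈ 4.80%.

With a fixed labor force, u_{t+1} = u_t + s·(1−u_t) − f·u_t = u_t·(1−s−f) + s.
Here 1−s−f = 0.456 and s = 0.027.
u_1 = 0.012000 × 0.456 + 0.027 = 0.032472.
u_2 = 0.032472 × 0.456 + 0.027 = 0.041807.
u_3 = 0.041807 × 0.456 + 0.027 = 0.046064.
u_4 = 0.046064 × 0.456 + 0.027 = 0.048005.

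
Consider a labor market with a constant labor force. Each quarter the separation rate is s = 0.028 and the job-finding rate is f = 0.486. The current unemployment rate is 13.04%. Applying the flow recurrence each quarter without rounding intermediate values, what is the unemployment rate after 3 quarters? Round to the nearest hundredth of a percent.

Unemployment rate after three quarters ≈ 6.32%.

With a fixed labor force, u_{t+1} = u_t + s·(1−u_t) − f·u_t = u_t·(1−s−f) + s.
Here 1−s−f = 0.486 and s = 0.028.
u_1 = 0.130400 × 0.486 + 0.028 = 0.091374.
u_2 = 0.091374 × 0.486 + 0.028 = 0.072408.
u_3 = 0.072408 × 0.486 + 0.028 = 0.063190.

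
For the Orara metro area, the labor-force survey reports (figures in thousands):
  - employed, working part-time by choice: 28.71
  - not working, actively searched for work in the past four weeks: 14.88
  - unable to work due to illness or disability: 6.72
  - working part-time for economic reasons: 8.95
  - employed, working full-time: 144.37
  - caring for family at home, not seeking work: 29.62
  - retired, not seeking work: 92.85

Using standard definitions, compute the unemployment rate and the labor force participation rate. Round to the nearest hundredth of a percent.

Unemployment rate ≈ 7.56%; labor force participation rate ≈ 60.38%.

Employed = 28.71 + 8.95 + 144.37 = 182.03 thousand (anyone who worked, including part-time for economic reasons, counts as employed).
Unemployed = 14.88 thousand.
Labor force = 182.03 + 14.88 = 196.91 thousand.
Not in labor force = 6.72 + 29.62 + 92.85 = 129.19 thousand (those not working and not actively searching are outside the labor force).
Civilian working-age population = 196.91 + 129.19 = 326.10 thousand.
Unemployment rate = 14.88 / 196.91 = 7.56%.
Labor force participation rate = 196.91 / 326.10 = 60.38%.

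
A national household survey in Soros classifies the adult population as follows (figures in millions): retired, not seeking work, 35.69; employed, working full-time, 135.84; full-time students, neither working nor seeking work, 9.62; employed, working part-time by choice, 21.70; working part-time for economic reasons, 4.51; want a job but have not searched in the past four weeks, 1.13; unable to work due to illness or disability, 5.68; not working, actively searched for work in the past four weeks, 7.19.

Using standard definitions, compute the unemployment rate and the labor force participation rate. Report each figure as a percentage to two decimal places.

Employed = 135.84 + 21.70 + 4.51 = 162.05 million (anyone who worked, including part-time for economic reasons, counts as employed).
Unemployed = 7.19 million.
Labor force = 162.05 + 7.19 = 169.24 million.
Not in labor force = 35.69 + 9.62 + 1.13 + 5.68 = 52.12 million (those not working and not actively searching are outside the labor force — including those who want a job but have given up searching).
Civilian working-age population = 169.24 + 52.12 = 221.36 million.
Unemployment rate = 7.19 / 169.24 = 4.25%.
Labor force participation rate = 169.24 / 221.36 = 76.45%.

Unemployment rate ≈ 4.25%; labor force participation rate ≈ 76.45%.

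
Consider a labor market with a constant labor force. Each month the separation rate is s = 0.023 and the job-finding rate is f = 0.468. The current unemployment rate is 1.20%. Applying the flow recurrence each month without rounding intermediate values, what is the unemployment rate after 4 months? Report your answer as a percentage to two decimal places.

Unemployment rate after four months ≈ 4.45%.

With a fixed labor force, u_{t+1} = u_t + s·(1−u_t) − f·u_t = u_t·(1−s−f) + s.
Here 1−s−f = 0.509 and s = 0.023.
u_1 = 0.012000 × 0.509 + 0.023 = 0.029108.
u_2 = 0.029108 × 0.509 + 0.023 = 0.037816.
u_3 = 0.037816 × 0.509 + 0.023 = 0.042248.
u_4 = 0.042248 × 0.509 + 0.023 = 0.044504.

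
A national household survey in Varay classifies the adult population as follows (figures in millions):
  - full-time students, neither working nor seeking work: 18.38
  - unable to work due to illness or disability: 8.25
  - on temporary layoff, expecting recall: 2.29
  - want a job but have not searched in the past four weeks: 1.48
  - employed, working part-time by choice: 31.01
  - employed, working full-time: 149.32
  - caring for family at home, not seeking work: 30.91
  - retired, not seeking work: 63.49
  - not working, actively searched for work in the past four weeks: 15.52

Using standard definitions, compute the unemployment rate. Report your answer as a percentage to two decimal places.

Employed = 31.01 + 149.32 = 180.33 million.
Unemployed = 2.29 + 15.52 = 17.81 million (jobless and actively searching, or on temporary layoff).
Labor force = 180.33 + 17.81 = 198.14 million.
Unemployment rate = 17.81 / 198.14 = 8.99%.

Unemployment rate ≈ 8.99%.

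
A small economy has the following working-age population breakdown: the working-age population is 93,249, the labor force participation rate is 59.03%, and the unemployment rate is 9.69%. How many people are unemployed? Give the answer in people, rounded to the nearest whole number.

About 5,334 are unemployed.

Labor force = 0.5903 × 93,249 = 55,045.
Unemployed = 0.0969 × 55,045 ≈ 5,334.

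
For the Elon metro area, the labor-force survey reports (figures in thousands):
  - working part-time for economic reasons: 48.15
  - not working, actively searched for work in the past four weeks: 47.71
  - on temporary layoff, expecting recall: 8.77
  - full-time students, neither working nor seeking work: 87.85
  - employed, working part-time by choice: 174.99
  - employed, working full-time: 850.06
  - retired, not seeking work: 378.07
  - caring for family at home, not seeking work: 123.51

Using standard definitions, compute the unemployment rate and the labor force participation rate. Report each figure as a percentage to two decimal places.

Employed = 48.15 + 174.99 + 850.06 = 1,073.20 thousand (anyone who worked, including part-time for economic reasons, counts as employed).
Unemployed = 47.71 + 8.77 = 56.48 thousand (jobless and actively searching, or on temporary layoff).
Labor force = 1,073.20 + 56.48 = 1,129.68 thousand.
Not in labor force = 87.85 + 378.07 + 123.51 = 589.43 thousand (those not working and not actively searching are outside the labor force).
Civilian working-age population = 1,129.68 + 589.43 = 1,719.11 thousand.
Unemployment rate = 56.48 / 1,129.68 = 5.00%.
Labor force participation rate = 1,129.68 / 1,719.11 = 65.71%.

Unemployment rate ≈ 5.00%; labor force participation rate ≈ 65.71%.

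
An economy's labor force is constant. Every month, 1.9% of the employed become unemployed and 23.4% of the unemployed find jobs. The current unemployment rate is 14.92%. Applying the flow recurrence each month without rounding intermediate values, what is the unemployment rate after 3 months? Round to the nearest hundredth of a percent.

With a fixed labor force, u_{t+1} = u_t + s·(1−u_t) − f·u_t = u_t·(1−s−f) + s.
Here 1−s−f = 0.747 and s = 0.019.
u_1 = 0.149200 × 0.747 + 0.019 = 0.130452.
u_2 = 0.130452 × 0.747 + 0.019 = 0.116448.
u_3 = 0.116448 × 0.747 + 0.019 = 0.105987.

Unemployment rate after three months ≈ 10.60%.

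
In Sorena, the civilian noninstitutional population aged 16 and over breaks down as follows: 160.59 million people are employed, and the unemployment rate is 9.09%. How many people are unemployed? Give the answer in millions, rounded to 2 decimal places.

About 16.06 million are unemployed.

Let U be the number unemployed. The labor force is E + U, and U/(E+U) = 0.0909.
So U = 0.0909 × 160.59 / (1 − 0.0909) = 14.5976 / 0.9091 ≈ 16.06 million.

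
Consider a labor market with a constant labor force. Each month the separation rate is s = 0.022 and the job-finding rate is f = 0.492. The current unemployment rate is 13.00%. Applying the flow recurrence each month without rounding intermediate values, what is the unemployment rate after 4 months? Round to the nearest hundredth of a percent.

With a fixed labor force, u_{t+1} = u_t + s·(1−u_t) − f·u_t = u_t·(1−s−f) + s.
Here 1−s−f = 0.486 and s = 0.022.
u_1 = 0.130000 × 0.486 + 0.022 = 0.085180.
u_2 = 0.085180 × 0.486 + 0.022 = 0.063397.
u_3 = 0.063397 × 0.486 + 0.022 = 0.052811.
u_4 = 0.052811 × 0.486 + 0.022 = 0.047666.

Unemployment rate after four months ≈ 4.77%.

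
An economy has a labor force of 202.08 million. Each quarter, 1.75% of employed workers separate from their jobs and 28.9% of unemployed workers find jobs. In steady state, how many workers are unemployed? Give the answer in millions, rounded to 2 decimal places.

About 11.54 million are unemployed in steady state.

Steady-state unemployment rate u* = s/(s+f) = 1.75/(1.75+28.9) = 0.057096.
Unemployed = u* × labor force = 0.057096 × 202.08 ≈ 11.54 million.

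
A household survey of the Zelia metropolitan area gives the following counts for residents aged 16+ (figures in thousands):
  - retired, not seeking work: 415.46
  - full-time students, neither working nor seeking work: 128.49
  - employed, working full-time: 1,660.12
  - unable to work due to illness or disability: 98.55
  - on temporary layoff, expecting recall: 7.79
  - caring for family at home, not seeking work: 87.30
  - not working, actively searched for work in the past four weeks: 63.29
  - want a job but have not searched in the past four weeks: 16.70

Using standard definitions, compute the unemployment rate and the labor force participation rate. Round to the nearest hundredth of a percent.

Employed = 1,660.12 thousand.
Unemployed = 7.79 + 63.29 = 71.08 thousand (jobless and actively searching, or on temporary layoff).
Labor force = 1,660.12 + 71.08 = 1,731.20 thousand.
Not in labor force = 415.46 + 128.49 + 98.55 + 87.30 + 16.70 = 746.50 thousand (those not working and not actively searching are outside the labor force — including those who want a job but have given up searching).
Civilian working-age population = 1,731.20 + 746.50 = 2,477.70 thousand.
Unemployment rate = 71.08 / 1,731.20 = 4.11%.
Labor force participation rate = 1,731.20 / 2,477.70 = 69.87%.

Unemployment rate ≈ 4.11%; labor force participation rate ≈ 69.87%.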